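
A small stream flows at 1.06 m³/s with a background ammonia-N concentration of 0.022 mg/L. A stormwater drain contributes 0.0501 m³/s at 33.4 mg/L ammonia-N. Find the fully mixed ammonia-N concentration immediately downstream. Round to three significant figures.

1.53 mg/L

Conservation of mass: C = (1.060·0.02200 + 0.05010·33.40) / 1.110 = 1.697/1.110 = 1.528 mg/L.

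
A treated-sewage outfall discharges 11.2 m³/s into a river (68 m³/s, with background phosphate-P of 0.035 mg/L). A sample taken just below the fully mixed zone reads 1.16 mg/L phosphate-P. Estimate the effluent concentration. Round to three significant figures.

7.99 mg/L

Mass balance: 68.00·0.03500 + 11.20·Cₑ = 79.20·1.160
→ Cₑ = (79.20·1.160 − 68.00·0.03500) / 11.20 = 7.990 mg/L.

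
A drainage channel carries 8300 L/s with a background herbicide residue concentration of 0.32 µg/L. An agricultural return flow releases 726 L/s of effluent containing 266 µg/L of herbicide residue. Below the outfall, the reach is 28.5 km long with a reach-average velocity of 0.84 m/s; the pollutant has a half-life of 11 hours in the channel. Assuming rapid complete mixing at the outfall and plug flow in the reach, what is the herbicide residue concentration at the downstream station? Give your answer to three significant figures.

After mixing, C = (8300·0.3200 + 726.0·266.0) / 9026 = 195800/9026 = 21.69 µg/L.
Travel time t = 28.5·1000 / 0.84 = 33930 s = 9.425 h.
Half-life 11 h → k = ln 2 / 11 = 0.06301 h⁻¹ = 1.512 d⁻¹.
Applying C = C₀e^(−kt): 21.69 × 0.5522 = 11.98 µg/L.

12.0 µg/L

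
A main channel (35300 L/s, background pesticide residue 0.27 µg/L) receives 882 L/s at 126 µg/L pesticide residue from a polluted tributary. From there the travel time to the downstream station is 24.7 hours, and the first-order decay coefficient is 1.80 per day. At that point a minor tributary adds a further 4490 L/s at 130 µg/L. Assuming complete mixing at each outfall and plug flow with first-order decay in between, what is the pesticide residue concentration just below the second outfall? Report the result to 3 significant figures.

Conservation of mass: C = (35300·0.2700 + 882.0·126.0) / 36180 = 120700/36180 = 3.335 µg/L; combined flow 36180 L/s.
After decay, C = 3.335 × e^(−kt) = 3.335 × 0.1568 = 0.5231 µg/L.
At the second outfall, C = (36180·0.5231 + 4490·130.0) / (36180 + 4490) = 14.82 µg/L.

14.8 µg/L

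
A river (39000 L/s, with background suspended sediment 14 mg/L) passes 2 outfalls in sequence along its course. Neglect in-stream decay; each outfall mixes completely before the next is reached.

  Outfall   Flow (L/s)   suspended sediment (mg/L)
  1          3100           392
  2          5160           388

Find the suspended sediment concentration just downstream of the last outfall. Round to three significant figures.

Below outfall 1: Q → 42100 L/s, C = (39000·14.00 + 3100·392.0)/42100 = 41.83 mg/L.
Below outfall 2: Q → 47260 L/s, C = (42100·41.83 + 5160·388.0)/47260 = 79.63 mg/L.

79.6 mg/L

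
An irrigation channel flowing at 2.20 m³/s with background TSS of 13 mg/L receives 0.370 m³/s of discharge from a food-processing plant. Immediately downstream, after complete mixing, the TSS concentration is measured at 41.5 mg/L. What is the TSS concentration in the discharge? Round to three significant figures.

Mass balance: 2.200·13.00 + 0.3700·Cₑ = 2.570·41.50
→ Cₑ = (2.570·41.50 − 2.200·13.00) / 0.3700 = 211.0 mg/L.

211 mg/L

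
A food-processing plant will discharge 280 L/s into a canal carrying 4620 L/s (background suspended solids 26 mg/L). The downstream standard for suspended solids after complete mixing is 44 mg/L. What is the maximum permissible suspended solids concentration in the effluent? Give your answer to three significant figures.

At the limit, (Qr·Cr + Qe·Cₑ)/(Qr + Qe) = 44:
Cₑ = (4900·44 − 4620·26.00) / 280.0 = 341.0 mg/L.

341 mg/L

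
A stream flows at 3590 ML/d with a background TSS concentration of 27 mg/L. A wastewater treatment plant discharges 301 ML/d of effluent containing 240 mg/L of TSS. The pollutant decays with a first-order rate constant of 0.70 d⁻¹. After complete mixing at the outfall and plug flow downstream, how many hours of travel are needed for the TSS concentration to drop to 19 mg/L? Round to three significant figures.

28.4 h

After mixing, C = (3590·27.00 + 301.0·240.0) / 3891 = 169200/3891 = 43.48 mg/L.
43.48·exp(−k·t) = 19 → t = ln(43.48/19)/k = 102200 s = 28.38 h.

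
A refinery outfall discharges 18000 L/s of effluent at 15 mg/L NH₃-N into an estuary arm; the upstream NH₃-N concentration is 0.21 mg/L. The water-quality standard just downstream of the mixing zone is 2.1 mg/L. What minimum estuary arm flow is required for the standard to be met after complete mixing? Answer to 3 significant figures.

Set C_mix = 2.1: (Q·0.2100 + 18000·15.00) / (Q + 18000) = 2.1
→ Q = 18000·(15.00 − 2.1)/(2.1 − 0.2100) = 122900 L/s.

123000 L/s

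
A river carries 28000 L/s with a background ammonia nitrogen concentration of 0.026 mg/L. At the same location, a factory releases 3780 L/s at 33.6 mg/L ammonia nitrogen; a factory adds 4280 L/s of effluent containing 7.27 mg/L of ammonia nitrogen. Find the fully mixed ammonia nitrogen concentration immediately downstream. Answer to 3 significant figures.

4.41 mg/L

Conservation of mass: C = (28000·0.02600 + 3780·33.60 + 4280·7.270) / 36060 = 158900/36060 = 4.405 mg/L.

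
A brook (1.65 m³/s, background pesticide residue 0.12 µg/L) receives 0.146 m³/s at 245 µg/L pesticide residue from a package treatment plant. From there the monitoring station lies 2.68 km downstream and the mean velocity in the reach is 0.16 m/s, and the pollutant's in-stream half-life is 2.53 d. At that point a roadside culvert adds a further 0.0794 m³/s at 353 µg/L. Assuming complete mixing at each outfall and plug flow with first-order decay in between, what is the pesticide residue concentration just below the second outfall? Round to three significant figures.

Conservation of mass: C = (1.650·0.1200 + 0.1460·245.0) / 1.796 = 35.97/1.796 = 20.03 µg/L; combined flow 1.796 m³/s.
Travel time t = 2.68·1000 / 0.16 = 16750 s = 4.653 h.
Half-life 2.53 d → k = ln 2 / 2.53 = 0.2740 d⁻¹.
After decay, C = 20.03 × e^(−kt) = 20.03 × 0.9483 = 18.99 µg/L.
Second outfall: C = (1.796·18.99 + 0.07940·353.0)/1.875 = 33.13 µg/L.

33.1 µg/L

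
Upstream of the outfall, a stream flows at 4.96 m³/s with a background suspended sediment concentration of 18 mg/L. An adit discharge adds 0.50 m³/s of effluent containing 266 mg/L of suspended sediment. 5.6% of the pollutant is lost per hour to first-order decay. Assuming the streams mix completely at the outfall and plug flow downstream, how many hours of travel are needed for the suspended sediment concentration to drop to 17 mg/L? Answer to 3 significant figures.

15.2 h

Mixed concentration C = ΣQC/ΣQ = (4.960·18.00 + 0.5000·266.0) / 5.460 = 222.3/5.460 = 40.71 mg/L.
5.6%/h lost → k = −ln(1 − 0.056) = 0.05763 h⁻¹.
40.71·exp(−k·t) = 17 → t = ln(40.71/17)/k = 54550 s = 15.15 h.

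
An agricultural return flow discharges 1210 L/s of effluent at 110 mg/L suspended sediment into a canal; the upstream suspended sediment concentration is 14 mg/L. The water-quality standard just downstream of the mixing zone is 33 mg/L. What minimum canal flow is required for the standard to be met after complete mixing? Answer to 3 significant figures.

4900 L/s

Set C_mix = 33: (Q·14.00 + 1210·110.0) / (Q + 1210) = 33
→ Q = 1210·(110.0 − 33)/(33 − 14.00) = 4904 L/s.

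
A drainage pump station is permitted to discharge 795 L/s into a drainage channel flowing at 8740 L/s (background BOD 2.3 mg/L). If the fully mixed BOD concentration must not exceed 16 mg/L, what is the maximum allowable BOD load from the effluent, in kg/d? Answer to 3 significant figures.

11400 kg/d

Mass balance at the limit: 8740·2.300 + 795.0·Cₑ = 9535·16 → Cₑ = 166.6 mg/L.
795.0 L/s = 0.7950 m³/s. Load = 0.7950 m³/s × 166.6 g/m³ × 86 400 s/d = 11440 kg/d.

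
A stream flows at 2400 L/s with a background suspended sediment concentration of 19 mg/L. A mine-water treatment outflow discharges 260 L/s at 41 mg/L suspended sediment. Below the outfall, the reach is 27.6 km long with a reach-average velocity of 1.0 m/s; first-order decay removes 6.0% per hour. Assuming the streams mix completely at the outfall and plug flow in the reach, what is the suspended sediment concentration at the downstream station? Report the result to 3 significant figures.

After mixing, C = (2400·19.00 + 260.0·41.00) / 2660 = 56260/2660 = 21.15 mg/L.
Travel time t = 27.6·1000 / 1.0 = 27600 s = 7.667 h.
6.0%/h lost → k = −ln(1 − 0.06) = 0.06188 h⁻¹.
Applying C = C₀e^(−kt): 21.15 × 0.6223 = 13.16 mg/L.

13.2 mg/L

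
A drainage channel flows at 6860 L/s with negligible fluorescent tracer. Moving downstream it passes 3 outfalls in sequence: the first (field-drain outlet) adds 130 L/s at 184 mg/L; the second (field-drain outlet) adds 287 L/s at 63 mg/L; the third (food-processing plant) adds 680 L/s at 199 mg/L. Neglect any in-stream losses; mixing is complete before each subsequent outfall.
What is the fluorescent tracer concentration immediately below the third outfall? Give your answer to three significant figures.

22.3 mg/L

Below outfall 1: Q → 6990 L/s, C = (6860·0 + 130.0·184.0)/6990 = 3.422 mg/L.
Below outfall 2: Q → 7277 L/s, C = (6990·3.422 + 287.0·63.00)/7277 = 5.772 mg/L.
Below outfall 3: Q → 7957 L/s, C = (7277·5.772 + 680.0·199.0)/7957 = 22.28 mg/L.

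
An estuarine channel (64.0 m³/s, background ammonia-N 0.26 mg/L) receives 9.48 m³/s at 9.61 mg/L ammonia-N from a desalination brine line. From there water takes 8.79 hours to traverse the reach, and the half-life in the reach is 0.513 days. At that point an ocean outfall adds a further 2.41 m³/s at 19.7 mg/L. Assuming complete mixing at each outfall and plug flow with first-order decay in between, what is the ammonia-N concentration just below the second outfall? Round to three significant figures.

Flow-weighted average: C = (64.00·0.2600 + 9.480·9.610) / 73.48 = 107.7/73.48 = 1.466 mg/L; combined flow 73.48 m³/s.
Half-life 0.513 d → k = ln 2 / 0.513 = 1.351 d⁻¹.
Decay over the reach: 1.466·exp(−kt) = 1.466·0.6097 = 0.8939 mg/L.
Second outfall: C = (73.48·0.8939 + 2.410·19.70)/75.89 = 1.491 mg/L.

1.49 mg/L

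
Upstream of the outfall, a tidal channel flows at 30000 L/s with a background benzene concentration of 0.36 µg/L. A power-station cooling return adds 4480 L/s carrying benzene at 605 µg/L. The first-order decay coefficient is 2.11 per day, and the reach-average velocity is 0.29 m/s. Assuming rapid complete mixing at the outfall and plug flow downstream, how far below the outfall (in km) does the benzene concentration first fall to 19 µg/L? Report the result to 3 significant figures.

16.9 km

After mixing, C = (30000·0.3600 + 4480·605.0) / 34480 = 2721000/34480 = 78.92 µg/L.
Set 78.92·exp(−k·t) = 19 → t = ln(78.92/19)/k = 58310 s = 16.20 h.
Distance = v·t = 0.29·58310 = 16910 m = 16.91 km.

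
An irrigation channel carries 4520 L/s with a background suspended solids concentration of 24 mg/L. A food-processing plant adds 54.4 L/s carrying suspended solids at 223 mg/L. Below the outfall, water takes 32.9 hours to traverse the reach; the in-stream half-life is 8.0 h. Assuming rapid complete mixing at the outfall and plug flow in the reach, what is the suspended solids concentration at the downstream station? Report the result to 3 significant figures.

Mixed concentration C = ΣQC/ΣQ = (4520·24.00 + 54.40·223.0) / 4574 = 120600/4574 = 26.37 mg/L.
Half-life 8.0 h → k = ln 2 / 8.0 = 0.08664 h⁻¹ = 2.079 d⁻¹.
First-order decay: C = 26.37·exp(−k·t) = 26.37·0.05781 = 1.524 mg/L.

1.52 mg/L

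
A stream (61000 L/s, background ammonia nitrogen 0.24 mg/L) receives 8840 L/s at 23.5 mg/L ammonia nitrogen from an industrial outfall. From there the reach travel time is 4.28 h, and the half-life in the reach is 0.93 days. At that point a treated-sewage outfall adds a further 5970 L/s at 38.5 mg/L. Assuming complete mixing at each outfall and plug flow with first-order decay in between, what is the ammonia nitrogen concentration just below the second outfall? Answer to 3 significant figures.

5.60 mg/L

Conservation of mass: C = (61000·0.2400 + 8840·23.50) / 69840 = 222400/69840 = 3.184 mg/L; combined flow 69840 L/s.
Half-life 0.93 d → k = ln 2 / 0.93 = 0.7453 d⁻¹.
After decay, C = 3.184 × e^(−kt) = 3.184 × 0.8755 = 2.788 mg/L.
At the second outfall, C = (69840·2.788 + 5970·38.50) / (69840 + 5970) = 5.600 mg/L.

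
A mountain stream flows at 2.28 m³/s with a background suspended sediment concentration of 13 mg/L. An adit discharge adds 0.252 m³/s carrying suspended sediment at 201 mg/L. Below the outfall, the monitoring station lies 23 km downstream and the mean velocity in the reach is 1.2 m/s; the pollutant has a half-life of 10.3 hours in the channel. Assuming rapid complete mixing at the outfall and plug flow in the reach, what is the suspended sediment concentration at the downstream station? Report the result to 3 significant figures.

Conservation of mass: C = (2.280·13.00 + 0.2520·201.0) / 2.532 = 80.29/2.532 = 31.71 mg/L.
Travel time t = 23·1000 / 1.2 = 19170 s = 5.324 h.
Half-life 10.3 h → k = ln 2 / 10.3 = 0.06730 h⁻¹ = 1.615 d⁻¹.
Applying C = C₀e^(−kt): 31.71 × 0.6989 = 22.16 mg/L.

22.2 mg/L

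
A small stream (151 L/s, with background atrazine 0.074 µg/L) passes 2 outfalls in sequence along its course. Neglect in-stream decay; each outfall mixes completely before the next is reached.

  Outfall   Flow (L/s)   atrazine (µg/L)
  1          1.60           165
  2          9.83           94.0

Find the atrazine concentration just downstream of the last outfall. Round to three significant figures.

Below outfall 1: Q → 152.6 L/s, C = (151.0·0.07400 + 1.600·165.0)/152.6 = 1.803 µg/L.
Below outfall 2: Q → 162.4 L/s, C = (152.6·1.803 + 9.830·94.00)/162.4 = 7.383 µg/L.

7.38 µg/L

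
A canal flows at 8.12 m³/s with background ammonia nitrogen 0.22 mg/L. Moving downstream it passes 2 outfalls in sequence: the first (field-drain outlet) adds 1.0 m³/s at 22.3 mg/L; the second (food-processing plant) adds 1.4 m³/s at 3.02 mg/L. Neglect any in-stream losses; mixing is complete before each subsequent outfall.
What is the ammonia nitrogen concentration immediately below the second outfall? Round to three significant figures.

After outfall 1: Q = 8.120 + 1.000 = 9.120 m³/s; C = (8.120·0.2200 + 1.000·22.30)/9.120 = 2.641 mg/L.
After outfall 2: Q = 9.120 + 1.400 = 10.52 m³/s; C = (9.120·2.641 + 1.400·3.020)/10.52 = 2.691 mg/L.

2.69 mg/L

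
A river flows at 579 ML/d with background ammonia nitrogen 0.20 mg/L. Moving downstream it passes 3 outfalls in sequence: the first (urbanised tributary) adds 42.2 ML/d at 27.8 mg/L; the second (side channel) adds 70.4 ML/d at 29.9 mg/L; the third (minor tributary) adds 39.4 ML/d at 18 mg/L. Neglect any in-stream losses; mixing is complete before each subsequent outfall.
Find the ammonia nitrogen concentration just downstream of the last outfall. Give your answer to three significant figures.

5.61 mg/L

After outfall 1: Q = 579.0 + 42.20 = 621.2 ML/d; C = (579.0·0.2000 + 42.20·27.80)/621.2 = 2.075 mg/L.
After outfall 2: Q = 621.2 + 70.40 = 691.6 ML/d; C = (621.2·2.075 + 70.40·29.90)/691.6 = 4.907 mg/L.
After outfall 3: Q = 691.6 + 39.40 = 731.0 ML/d; C = (691.6·4.907 + 39.40·18.00)/731.0 = 5.613 mg/L.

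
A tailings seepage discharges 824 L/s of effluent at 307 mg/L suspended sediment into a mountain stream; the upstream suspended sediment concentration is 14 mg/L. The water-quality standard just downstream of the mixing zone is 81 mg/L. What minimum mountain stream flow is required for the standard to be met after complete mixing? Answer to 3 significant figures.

2780 L/s

Set C_mix = 81: (Q·14.00 + 824.0·307.0) / (Q + 824.0) = 81
→ Q = 824.0·(307.0 − 81)/(81 − 14.00) = 2779 L/s.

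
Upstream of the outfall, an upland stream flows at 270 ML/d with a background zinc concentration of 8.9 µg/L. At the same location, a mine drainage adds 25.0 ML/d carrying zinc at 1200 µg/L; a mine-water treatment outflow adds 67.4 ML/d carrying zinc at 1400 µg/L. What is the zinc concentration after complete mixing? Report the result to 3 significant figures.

Flow-weighted average: C = (270.0·8.900 + 25.00·1200 + 67.40·1400) / 362.4 = 126800/362.4 = 349.8 µg/L.

350 µg/L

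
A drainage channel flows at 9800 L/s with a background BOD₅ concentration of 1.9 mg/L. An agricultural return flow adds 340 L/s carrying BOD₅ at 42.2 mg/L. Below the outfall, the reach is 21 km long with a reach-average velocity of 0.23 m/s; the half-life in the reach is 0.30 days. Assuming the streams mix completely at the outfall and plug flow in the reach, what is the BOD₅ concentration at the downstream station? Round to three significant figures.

0.283 mg/L

After mixing, C = (9800·1.900 + 340.0·42.20) / 10140 = 32970/10140 = 3.251 mg/L.
Travel time t = 21·1000 / 0.23 = 91300 s = 25.36 h.
Half-life 0.30 d → k = ln 2 / 0.30 = 2.310 d⁻¹.
After decay, C = 3.251 × e^(−kt) = 3.251 × 0.08702 = 0.2829 mg/L.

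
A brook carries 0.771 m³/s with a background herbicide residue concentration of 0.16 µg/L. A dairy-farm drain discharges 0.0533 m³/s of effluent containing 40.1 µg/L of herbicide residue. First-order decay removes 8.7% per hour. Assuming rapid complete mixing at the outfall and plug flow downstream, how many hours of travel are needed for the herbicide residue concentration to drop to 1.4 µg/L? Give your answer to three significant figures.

Mixed concentration C = ΣQC/ΣQ = (0.7710·0.1600 + 0.05330·40.10) / 0.8243 = 2.261/0.8243 = 2.743 µg/L.
8.7%/h lost → k = −ln(1 − 0.087) = 0.09102 h⁻¹.
2.743·exp(−k·t) = 1.4 → t = ln(2.743/1.4)/k = 26600 s = 7.388 h.

7.39 h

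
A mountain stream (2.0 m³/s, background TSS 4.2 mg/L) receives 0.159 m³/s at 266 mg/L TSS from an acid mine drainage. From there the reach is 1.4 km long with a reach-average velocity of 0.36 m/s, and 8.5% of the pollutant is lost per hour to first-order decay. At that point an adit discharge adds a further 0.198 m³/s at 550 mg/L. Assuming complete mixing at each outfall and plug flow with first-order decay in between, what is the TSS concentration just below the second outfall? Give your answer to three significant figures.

65.7 mg/L

After mixing, C = (2.000·4.200 + 0.1590·266.0) / 2.159 = 50.69/2.159 = 23.48 mg/L; combined flow 2.159 m³/s.
Travel time t = 1.4·1000 / 0.36 = 3889 s = 1.080 h.
8.5%/h lost → k = −ln(1 − 0.085) = 0.08883 h⁻¹.
Applying C = C₀e^(−kt): 23.48 × 0.9085 = 21.33 mg/L.
Second outfall: C = (2.159·21.33 + 0.1980·550.0)/2.357 = 65.74 mg/L.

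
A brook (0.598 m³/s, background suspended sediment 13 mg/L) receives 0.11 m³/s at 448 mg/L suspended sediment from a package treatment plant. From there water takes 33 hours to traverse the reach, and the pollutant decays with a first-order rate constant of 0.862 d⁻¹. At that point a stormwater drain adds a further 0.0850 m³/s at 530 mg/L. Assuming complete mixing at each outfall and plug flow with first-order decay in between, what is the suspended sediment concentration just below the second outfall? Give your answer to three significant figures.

78.8 mg/L

Mixed concentration C = ΣQC/ΣQ = (0.5980·13.00 + 0.1100·448.0) / 0.7080 = 57.05/0.7080 = 80.58 mg/L; combined flow 0.7080 m³/s.
Decay over the reach: 80.58·exp(−kt) = 80.58·0.3057 = 24.63 mg/L.
Second outfall: C = (0.7080·24.63 + 0.08500·530.0)/0.7930 = 78.80 mg/L.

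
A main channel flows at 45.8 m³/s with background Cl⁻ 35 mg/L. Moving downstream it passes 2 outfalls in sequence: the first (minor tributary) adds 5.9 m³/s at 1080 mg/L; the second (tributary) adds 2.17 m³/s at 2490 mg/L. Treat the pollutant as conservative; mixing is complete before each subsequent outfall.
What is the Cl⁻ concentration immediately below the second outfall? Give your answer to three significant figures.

248 mg/L

Outfall 1: combined Q = 51.70 m³/s; C = (45.80·35.00 + 5.900·1080)/51.70 = 154.3 mg/L.
Outfall 2: combined Q = 53.87 m³/s; C = (51.70·154.3 + 2.170·2490)/53.87 = 248.3 mg/L.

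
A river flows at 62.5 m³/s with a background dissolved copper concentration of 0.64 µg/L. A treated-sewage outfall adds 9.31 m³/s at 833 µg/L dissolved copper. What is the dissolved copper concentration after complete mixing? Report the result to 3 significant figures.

109 µg/L

Mixed concentration C = ΣQC/ΣQ = (62.50·0.6400 + 9.310·833.0) / 71.81 = 7795/71.81 = 108.6 µg/L.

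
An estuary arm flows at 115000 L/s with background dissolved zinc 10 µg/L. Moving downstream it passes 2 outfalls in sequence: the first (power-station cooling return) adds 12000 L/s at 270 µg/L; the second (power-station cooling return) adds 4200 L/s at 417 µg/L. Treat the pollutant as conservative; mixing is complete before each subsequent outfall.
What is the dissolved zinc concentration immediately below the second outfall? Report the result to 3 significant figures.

Below outfall 1: Q → 127000 L/s, C = (115000·10.00 + 12000·270.0)/127000 = 34.57 µg/L.
Below outfall 2: Q → 131200 L/s, C = (127000·34.57 + 4200·417.0)/131200 = 46.81 µg/L.

46.8 µg/L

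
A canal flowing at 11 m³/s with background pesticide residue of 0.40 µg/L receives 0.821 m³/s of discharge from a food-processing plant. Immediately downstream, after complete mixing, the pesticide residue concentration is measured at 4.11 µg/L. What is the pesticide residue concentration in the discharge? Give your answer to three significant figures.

53.8 µg/L

Mass balance: 11.00·0.4000 + 0.8210·Cₑ = 11.82·4.110
→ Cₑ = (11.82·4.110 − 11.00·0.4000) / 0.8210 = 53.82 µg/L.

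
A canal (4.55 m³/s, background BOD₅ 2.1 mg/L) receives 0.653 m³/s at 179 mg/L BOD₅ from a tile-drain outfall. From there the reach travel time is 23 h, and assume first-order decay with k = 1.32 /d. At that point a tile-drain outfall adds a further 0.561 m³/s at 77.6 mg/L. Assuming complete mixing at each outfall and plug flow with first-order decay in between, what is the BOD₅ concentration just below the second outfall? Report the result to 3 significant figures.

13.7 mg/L

Mass balance: C = (4.550·2.100 + 0.6530·179.0) / 5.203 = 126.4/5.203 = 24.30 mg/L; combined flow 5.203 m³/s.
Applying C = C₀e^(−kt): 24.30 × 0.2822 = 6.859 mg/L.
At the second outfall, C = (5.203·6.859 + 0.5610·77.60) / (5.203 + 0.5610) = 13.74 mg/L.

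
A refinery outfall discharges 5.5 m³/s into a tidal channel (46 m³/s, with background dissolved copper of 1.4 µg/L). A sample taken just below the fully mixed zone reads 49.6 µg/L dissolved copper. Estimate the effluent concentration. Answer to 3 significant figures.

Mass balance: 46.00·1.400 + 5.500·Cₑ = 51.50·49.60
→ Cₑ = (51.50·49.60 − 46.00·1.400) / 5.500 = 452.7 µg/L.

453 µg/L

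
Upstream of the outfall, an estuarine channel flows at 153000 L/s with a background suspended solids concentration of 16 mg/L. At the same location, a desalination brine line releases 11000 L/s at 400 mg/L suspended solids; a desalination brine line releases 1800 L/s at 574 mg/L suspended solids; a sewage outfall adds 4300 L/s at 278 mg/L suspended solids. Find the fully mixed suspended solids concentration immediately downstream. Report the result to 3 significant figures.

Conservation of mass: C = (153000·16.00 + 11000·400.0 + 1800·574.0 + 4300·278.0) / 170100 = 9077000/170100 = 53.36 mg/L.

53.4 mg/L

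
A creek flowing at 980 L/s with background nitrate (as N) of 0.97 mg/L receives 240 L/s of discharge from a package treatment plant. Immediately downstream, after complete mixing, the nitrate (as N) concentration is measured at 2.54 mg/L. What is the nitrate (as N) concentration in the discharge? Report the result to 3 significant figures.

Mass balance: 980.0·0.9700 + 240.0·Cₑ = 1220·2.540
→ Cₑ = (1220·2.540 − 980.0·0.9700) / 240.0 = 8.951 mg/L.

8.95 mg/L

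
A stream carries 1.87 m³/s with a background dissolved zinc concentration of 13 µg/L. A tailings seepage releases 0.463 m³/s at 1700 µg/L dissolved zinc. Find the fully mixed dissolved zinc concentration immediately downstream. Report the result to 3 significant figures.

348 µg/L

Flow-weighted average: C = (1.870·13.00 + 0.4630·1700) / 2.333 = 811.4/2.333 = 347.8 µg/L.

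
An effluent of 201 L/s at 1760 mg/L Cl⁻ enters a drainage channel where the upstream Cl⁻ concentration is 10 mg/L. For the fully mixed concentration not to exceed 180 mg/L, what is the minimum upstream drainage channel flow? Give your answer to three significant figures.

1870 L/s

Set C_mix = 180: (Q·10.00 + 201.0·1760) / (Q + 201.0) = 180
→ Q = 201.0·(1760 − 180)/(180 − 10.00) = 1868 L/s.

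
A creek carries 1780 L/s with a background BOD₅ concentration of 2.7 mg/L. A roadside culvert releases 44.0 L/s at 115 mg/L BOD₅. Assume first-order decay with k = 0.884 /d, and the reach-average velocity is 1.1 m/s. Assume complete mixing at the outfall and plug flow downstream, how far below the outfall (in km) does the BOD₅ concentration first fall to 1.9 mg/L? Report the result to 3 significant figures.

112 km

Flow-weighted average: C = (1780·2.700 + 44.00·115.0) / 1824 = 9866/1824 = 5.409 mg/L.
Set 5.409·exp(−k·t) = 1.9 → t = ln(5.409/1.9)/k = 102300 s = 28.40 h.
Distance = v·t = 1.1·102300 = 112500 m = 112.5 km.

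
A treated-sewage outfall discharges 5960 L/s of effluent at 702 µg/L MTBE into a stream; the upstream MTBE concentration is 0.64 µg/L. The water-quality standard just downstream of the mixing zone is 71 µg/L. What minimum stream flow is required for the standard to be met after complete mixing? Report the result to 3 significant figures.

Set C_mix = 71: (Q·0.6400 + 5960·702.0) / (Q + 5960) = 71
→ Q = 5960·(702.0 − 71)/(71 − 0.6400) = 53450 L/s.

53500 L/s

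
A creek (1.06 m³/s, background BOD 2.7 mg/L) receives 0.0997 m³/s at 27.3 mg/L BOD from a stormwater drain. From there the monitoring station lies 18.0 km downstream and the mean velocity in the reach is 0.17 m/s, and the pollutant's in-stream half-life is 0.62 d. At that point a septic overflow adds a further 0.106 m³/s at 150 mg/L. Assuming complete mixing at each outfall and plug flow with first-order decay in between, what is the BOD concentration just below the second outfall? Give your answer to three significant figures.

Flow-weighted average: C = (1.060·2.700 + 0.09970·27.30) / 1.160 = 5.584/1.160 = 4.815 mg/L; combined flow 1.160 m³/s.
Travel time t = 18.0·1000 / 0.17 = 105900 s = 29.41 h.
Half-life 0.62 d → k = ln 2 / 0.62 = 1.118 d⁻¹.
Applying C = C₀e^(−kt): 4.815 × 0.2541 = 1.223 mg/L.
Second outfall: C = (1.160·1.223 + 0.1060·150.0)/1.266 = 13.68 mg/L.

13.7 mg/L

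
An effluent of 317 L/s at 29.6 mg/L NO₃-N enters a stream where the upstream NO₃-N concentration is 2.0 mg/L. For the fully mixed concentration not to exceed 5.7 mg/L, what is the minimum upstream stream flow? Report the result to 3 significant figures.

2050 L/s

Set C_mix = 5.7: (Q·2.000 + 317.0·29.60) / (Q + 317.0) = 5.7
→ Q = 317.0·(29.60 − 5.7)/(5.7 − 2.000) = 2048 L/s.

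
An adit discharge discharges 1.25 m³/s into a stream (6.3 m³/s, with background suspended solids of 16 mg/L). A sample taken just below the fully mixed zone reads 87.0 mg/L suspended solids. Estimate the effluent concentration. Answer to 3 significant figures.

Mass balance: 6.300·16.00 + 1.250·Cₑ = 7.550·87.00
→ Cₑ = (7.550·87.00 − 6.300·16.00) / 1.250 = 444.8 mg/L.

445 mg/L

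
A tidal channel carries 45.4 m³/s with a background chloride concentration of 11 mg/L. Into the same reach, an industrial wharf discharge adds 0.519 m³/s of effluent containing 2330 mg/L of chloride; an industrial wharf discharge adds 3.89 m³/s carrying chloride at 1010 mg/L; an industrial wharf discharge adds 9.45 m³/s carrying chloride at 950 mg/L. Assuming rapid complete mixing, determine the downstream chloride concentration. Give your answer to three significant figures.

Mass balance: C = (45.40·11.00 + 0.5190·2330 + 3.890·1010 + 9.450·950.0) / 59.26 = 14620/59.26 = 246.6 mg/L.

247 mg/L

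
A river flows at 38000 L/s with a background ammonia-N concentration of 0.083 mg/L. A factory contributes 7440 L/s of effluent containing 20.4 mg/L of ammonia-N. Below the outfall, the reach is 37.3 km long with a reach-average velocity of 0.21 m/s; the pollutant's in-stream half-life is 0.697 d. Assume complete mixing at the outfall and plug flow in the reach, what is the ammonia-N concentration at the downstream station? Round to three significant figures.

Flow-weighted average: C = (38000·0.08300 + 7440·20.40) / 45440 = 154900/45440 = 3.410 mg/L.
Travel time t = 37.3·1000 / 0.21 = 177600 s = 49.34 h.
Half-life 0.697 d → k = ln 2 / 0.697 = 0.9945 d⁻¹.
First-order decay: C = 3.410·exp(−k·t) = 3.410·0.1295 = 0.4414 mg/L.

0.441 mg/L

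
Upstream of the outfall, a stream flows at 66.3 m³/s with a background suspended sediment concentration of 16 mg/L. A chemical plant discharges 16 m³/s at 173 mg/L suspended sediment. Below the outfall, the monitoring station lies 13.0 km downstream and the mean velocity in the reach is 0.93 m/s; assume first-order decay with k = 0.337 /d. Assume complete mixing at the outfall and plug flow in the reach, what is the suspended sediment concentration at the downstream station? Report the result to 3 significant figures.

After mixing, C = (66.30·16.00 + 16.00·173.0) / 82.30 = 3829/82.30 = 46.52 mg/L.
Travel time t = 13.0·1000 / 0.93 = 13980 s = 3.883 h.
First-order decay: C = 46.52·exp(−k·t) = 46.52·0.9469 = 44.05 mg/L.

44.1 mg/L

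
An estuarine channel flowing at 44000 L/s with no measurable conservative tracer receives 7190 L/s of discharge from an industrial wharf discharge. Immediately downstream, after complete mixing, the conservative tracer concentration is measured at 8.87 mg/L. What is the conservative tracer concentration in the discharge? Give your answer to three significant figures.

Mass balance: 44000·0 + 7190·Cₑ = 51190·8.870
→ Cₑ = (51190·8.870 − 44000·0) / 7190 = 63.15 mg/L.

63.2 mg/L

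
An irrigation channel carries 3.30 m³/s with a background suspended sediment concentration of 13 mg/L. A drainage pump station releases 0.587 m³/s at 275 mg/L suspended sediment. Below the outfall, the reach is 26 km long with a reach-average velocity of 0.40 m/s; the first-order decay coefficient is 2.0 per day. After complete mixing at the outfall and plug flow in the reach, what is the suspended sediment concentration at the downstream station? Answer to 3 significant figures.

Conservation of mass: C = (3.300·13.00 + 0.5870·275.0) / 3.887 = 204.3/3.887 = 52.57 mg/L.
Travel time t = 26·1000 / 0.40 = 65000 s = 18.06 h.
After decay, C = 52.57 × e^(−kt) = 52.57 × 0.2221 = 11.67 mg/L.

11.7 mg/L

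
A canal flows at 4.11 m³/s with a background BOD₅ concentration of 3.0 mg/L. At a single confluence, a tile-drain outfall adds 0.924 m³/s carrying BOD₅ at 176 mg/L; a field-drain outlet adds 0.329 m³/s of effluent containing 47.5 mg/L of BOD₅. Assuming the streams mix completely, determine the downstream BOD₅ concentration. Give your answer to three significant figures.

Mixed concentration C = ΣQC/ΣQ = (4.110·3.000 + 0.9240·176.0 + 0.3290·47.50) / 5.363 = 190.6/5.363 = 35.54 mg/L.

35.5 mg/L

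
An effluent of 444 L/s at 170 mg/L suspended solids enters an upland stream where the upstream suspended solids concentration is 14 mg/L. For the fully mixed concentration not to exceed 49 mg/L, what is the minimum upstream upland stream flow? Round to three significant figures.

1530 L/s

Set C_mix = 49: (Q·14.00 + 444.0·170.0) / (Q + 444.0) = 49
→ Q = 444.0·(170.0 − 49)/(49 − 14.00) = 1535 L/s.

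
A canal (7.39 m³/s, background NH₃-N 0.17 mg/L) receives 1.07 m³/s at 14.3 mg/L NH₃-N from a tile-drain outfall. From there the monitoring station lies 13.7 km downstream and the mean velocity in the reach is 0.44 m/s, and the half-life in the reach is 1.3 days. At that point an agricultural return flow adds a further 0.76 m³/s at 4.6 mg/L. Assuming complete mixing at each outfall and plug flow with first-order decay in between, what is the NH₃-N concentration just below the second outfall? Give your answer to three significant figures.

Mass balance: C = (7.390·0.1700 + 1.070·14.30) / 8.460 = 16.56/8.460 = 1.957 mg/L; combined flow 8.460 m³/s.
Travel time t = 13.7·1000 / 0.44 = 31140 s = 8.649 h.
Half-life 1.3 d → k = ln 2 / 1.3 = 0.5332 d⁻¹.
After decay, C = 1.957 × e^(−kt) = 1.957 × 0.8252 = 1.615 mg/L.
Second outfall: C = (8.460·1.615 + 0.7600·4.600)/9.220 = 1.861 mg/L.

1.86 mg/L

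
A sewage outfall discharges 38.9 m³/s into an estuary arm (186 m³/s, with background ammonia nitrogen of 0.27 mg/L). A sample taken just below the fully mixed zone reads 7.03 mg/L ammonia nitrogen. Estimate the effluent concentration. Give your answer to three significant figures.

Mass balance: 186.0·0.2700 + 38.90·Cₑ = 224.9·7.030
→ Cₑ = (224.9·7.030 − 186.0·0.2700) / 38.90 = 39.35 mg/L.

39.4 mg/L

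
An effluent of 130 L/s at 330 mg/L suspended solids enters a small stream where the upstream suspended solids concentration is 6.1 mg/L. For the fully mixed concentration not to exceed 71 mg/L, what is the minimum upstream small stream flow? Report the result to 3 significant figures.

Set C_mix = 71: (Q·6.100 + 130.0·330.0) / (Q + 130.0) = 71
→ Q = 130.0·(330.0 − 71)/(71 − 6.100) = 518.8 L/s.

519 L/s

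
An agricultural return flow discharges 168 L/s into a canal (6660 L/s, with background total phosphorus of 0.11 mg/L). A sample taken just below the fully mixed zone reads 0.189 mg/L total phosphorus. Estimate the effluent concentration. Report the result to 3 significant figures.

3.32 mg/L

Mass balance: 6660·0.1100 + 168.0·Cₑ = 6828·0.1890
→ Cₑ = (6828·0.1890 − 6660·0.1100) / 168.0 = 3.321 mg/L.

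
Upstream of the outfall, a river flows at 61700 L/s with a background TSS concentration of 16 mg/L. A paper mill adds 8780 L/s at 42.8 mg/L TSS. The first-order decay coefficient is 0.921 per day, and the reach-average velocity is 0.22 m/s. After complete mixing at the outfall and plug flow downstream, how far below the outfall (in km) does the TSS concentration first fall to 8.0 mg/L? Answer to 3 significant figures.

18.2 km

After mixing, C = (61700·16.00 + 8780·42.80) / 70480 = 1363000/70480 = 19.34 mg/L.
Set 19.34·exp(−k·t) = 8.0 → t = ln(19.34/8.0)/k = 82800 s = 23.00 h.
Distance = v·t = 0.22·82800 = 18220 m = 18.22 km.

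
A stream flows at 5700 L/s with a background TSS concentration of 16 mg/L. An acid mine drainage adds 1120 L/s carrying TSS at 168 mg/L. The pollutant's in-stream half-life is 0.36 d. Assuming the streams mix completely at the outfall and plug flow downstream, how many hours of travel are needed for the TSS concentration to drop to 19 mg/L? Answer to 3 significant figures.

Mixed concentration C = ΣQC/ΣQ = (5700·16.00 + 1120·168.0) / 6820 = 279400/6820 = 40.96 mg/L.
Half-life 0.36 d → k = ln 2 / 0.36 = 1.925 d⁻¹.
40.96·exp(−k·t) = 19 → t = ln(40.96/19)/k = 34470 s = 9.576 h.

9.58 h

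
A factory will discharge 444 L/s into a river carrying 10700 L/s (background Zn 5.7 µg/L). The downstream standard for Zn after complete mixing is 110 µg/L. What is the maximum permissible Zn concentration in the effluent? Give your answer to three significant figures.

At the limit, (Qr·Cr + Qe·Cₑ)/(Qr + Qe) = 110:
Cₑ = (11140·110 − 10700·5.700) / 444.0 = 2624 µg/L.

2620 µg/L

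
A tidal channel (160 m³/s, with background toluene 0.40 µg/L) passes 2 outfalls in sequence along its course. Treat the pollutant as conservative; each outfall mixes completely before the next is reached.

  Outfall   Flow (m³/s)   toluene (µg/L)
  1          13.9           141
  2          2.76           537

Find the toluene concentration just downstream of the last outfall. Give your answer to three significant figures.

19.8 µg/L

Below outfall 1: Q → 173.9 m³/s, C = (160.0·0.4000 + 13.90·141.0)/173.9 = 11.64 µg/L.
Below outfall 2: Q → 176.7 m³/s, C = (173.9·11.64 + 2.760·537.0)/176.7 = 19.85 µg/L.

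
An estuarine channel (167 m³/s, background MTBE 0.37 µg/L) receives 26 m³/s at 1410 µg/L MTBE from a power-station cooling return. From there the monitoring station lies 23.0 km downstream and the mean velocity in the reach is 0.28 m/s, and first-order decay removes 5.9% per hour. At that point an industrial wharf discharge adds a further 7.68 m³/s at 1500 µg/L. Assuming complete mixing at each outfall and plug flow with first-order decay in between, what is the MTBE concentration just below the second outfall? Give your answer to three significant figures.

103 µg/L

Mass balance: C = (167.0·0.3700 + 26.00·1410) / 193.0 = 36720/193.0 = 190.3 µg/L; combined flow 193.0 m³/s.
Travel time t = 23.0·1000 / 0.28 = 82140 s = 22.82 h.
5.9%/h lost → k = −ln(1 − 0.059) = 0.06081 h⁻¹.
After decay, C = 190.3 × e^(−kt) = 190.3 × 0.2497 = 47.51 µg/L.
Second outfall: C = (193.0·47.51 + 7.680·1500)/200.7 = 103.1 µg/L.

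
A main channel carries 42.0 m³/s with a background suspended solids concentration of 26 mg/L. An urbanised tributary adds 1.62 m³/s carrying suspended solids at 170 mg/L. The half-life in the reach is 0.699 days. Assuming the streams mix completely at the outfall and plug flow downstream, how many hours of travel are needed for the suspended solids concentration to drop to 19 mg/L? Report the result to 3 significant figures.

12.1 h

Mass balance: C = (42.00·26.00 + 1.620·170.0) / 43.62 = 1367/43.62 = 31.35 mg/L.
Half-life 0.699 d → k = ln 2 / 0.699 = 0.9916 d⁻¹.
31.35·exp(−k·t) = 19 → t = ln(31.35/19)/k = 43630 s = 12.12 h.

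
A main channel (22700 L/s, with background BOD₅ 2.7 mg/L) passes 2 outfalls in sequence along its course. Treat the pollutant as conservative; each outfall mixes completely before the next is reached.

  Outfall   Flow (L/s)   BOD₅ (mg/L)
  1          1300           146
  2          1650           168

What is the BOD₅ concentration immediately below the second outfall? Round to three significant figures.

20.6 mg/L

Below outfall 1: Q → 24000 L/s, C = (22700·2.700 + 1300·146.0)/24000 = 10.46 mg/L.
Below outfall 2: Q → 25650 L/s, C = (24000·10.46 + 1650·168.0)/25650 = 20.60 mg/L.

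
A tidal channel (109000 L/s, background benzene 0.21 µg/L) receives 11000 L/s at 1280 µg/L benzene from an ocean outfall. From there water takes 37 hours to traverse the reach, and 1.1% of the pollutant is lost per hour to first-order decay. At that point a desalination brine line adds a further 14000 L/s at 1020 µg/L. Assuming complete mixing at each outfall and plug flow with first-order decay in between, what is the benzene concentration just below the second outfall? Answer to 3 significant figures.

Conservation of mass: C = (109000·0.2100 + 11000·1280) / 120000 = 14100000/120000 = 117.5 µg/L; combined flow 120000 L/s.
1.1%/h lost → k = −ln(1 − 0.011) = 0.01106 h⁻¹.
First-order decay: C = 117.5·exp(−k·t) = 117.5·0.6641 = 78.05 µg/L.
Second outfall: C = (120000·78.05 + 14000·1020)/134000 = 176.5 µg/L.

176 µg/L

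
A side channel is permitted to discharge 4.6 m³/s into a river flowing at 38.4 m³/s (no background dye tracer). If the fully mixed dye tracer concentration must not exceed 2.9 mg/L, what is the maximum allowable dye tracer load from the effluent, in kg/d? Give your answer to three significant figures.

10800 kg/d

Mass balance at the limit: 38.40·0 + 4.600·Cₑ = 43.00·2.9 → Cₑ = 27.11 mg/L.
Load = 4.600 m³/s × 27.11 g/m³ × 86 400 s/d = 10770 kg/d.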